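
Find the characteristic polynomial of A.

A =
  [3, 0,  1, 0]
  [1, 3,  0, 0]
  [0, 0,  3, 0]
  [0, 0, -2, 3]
x^4 - 12*x^3 + 54*x^2 - 108*x + 81

Expanding det(x·I − A) (e.g. by cofactor expansion or by noting that A is similar to its Jordan form J, which has the same characteristic polynomial as A) gives
  χ_A(x) = x^4 - 12*x^3 + 54*x^2 - 108*x + 81
which factors as (x - 3)^4. The eigenvalues (with algebraic multiplicities) are λ = 3 with multiplicity 4.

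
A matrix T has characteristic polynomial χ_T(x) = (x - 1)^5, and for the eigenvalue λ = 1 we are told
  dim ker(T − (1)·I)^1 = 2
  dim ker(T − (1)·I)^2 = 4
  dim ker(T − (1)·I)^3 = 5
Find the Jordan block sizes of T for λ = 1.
Block sizes for λ = 1: [3, 2]

From the dimensions of kernels of powers, the number of Jordan blocks of size at least j is d_j − d_{j−1} where d_j = dim ker(N^j) (with d_0 = 0). Computing the differences gives [2, 2, 1].
The number of blocks of size exactly k is (#blocks of size ≥ k) − (#blocks of size ≥ k + 1), so the partition is: 1 block(s) of size 2, 1 block(s) of size 3.
In nonincreasing order the block sizes are [3, 2].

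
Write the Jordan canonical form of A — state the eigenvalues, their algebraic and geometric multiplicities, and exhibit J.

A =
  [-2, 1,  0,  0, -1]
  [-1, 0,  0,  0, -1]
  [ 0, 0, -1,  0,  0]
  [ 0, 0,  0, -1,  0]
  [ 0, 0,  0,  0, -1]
J_2(-1) ⊕ J_1(-1) ⊕ J_1(-1) ⊕ J_1(-1)

The characteristic polynomial is
  det(x·I − A) = x^5 + 5*x^4 + 10*x^3 + 10*x^2 + 5*x + 1 = (x + 1)^5

Eigenvalues and multiplicities (the geometric multiplicity of λ is n − rank(A − λI), which equals the number of Jordan blocks for λ):
  λ = -1: algebraic multiplicity = 5, geometric multiplicity = 4

Determining the block sizes for each eigenvalue:
  λ = -1: 4 blocks summing to 5 forces exactly one block of size 2 and the rest size 1 → block sizes [2, 1, 1, 1]

Assembling the blocks gives a Jordan form
J =
  [-1,  1,  0,  0,  0]
  [ 0, -1,  0,  0,  0]
  [ 0,  0, -1,  0,  0]
  [ 0,  0,  0, -1,  0]
  [ 0,  0,  0,  0, -1]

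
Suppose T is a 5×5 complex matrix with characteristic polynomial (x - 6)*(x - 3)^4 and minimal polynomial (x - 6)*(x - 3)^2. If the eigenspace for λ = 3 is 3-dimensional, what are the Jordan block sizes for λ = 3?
Block sizes for λ = 3: [2, 1, 1]

Step 1 — from the characteristic polynomial, algebraic multiplicity of λ = 3 is 4. From dim ker(T − (3)·I) = 3, there are exactly 3 Jordan blocks for λ = 3.
Step 2 — from the minimal polynomial, the factor (x − 3)^2 tells us the largest block for λ = 3 has size 2.
Step 3 — with total size 4, 3 blocks, and largest block 2, the block sizes (in nonincreasing order) are [2, 1, 1].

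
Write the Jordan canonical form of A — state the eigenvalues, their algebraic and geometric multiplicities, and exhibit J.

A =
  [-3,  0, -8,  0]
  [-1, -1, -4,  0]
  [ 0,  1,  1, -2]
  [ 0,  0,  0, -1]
J_3(-1) ⊕ J_1(-1)

The characteristic polynomial is
  det(x·I − A) = x^4 + 4*x^3 + 6*x^2 + 4*x + 1 = (x + 1)^4

Eigenvalues and multiplicities (the geometric multiplicity of λ is n − rank(A − λI), which equals the number of Jordan blocks for λ):
  λ = -1: algebraic multiplicity = 4, geometric multiplicity = 2

Determining the block sizes for each eigenvalue:
  λ = -1: with am = 4 and gm = 2, the partition is not yet determined (e.g. several partitions of 4 into 2 parts exist). Let N = A − (-1)·I. Computing rank(N^1) = 2, rank(N^2) = 1, rank(N^3) = 0; the number of blocks of size ≥ j is rank(N^{j−1}) − rank(N^j), giving [2, 1, 1]. So we have 1 block(s) of size 3, 1 block(s) of size 1 → block sizes [3, 1]

Assembling the blocks gives a Jordan form
J =
  [-1,  1,  0,  0]
  [ 0, -1,  1,  0]
  [ 0,  0, -1,  0]
  [ 0,  0,  0, -1]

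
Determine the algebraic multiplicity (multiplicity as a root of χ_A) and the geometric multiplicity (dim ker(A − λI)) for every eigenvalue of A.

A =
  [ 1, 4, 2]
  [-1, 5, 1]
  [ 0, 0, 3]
λ = 3: alg = 3, geom = 2

Step 1 — factor the characteristic polynomial to read off the algebraic multiplicities:
  χ_A(x) = (x - 3)^3

Step 2 — compute geometric multiplicities via the rank-nullity identity g(λ) = n − rank(A − λI):
  rank(A − (3)·I) = 1, so dim ker(A − (3)·I) = n − 1 = 2

Summary:
  λ = 3: algebraic multiplicity = 3, geometric multiplicity = 2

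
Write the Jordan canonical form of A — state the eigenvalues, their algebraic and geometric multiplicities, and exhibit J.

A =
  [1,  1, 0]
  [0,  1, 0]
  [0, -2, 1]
J_2(1) ⊕ J_1(1)

The characteristic polynomial is
  det(x·I − A) = x^3 - 3*x^2 + 3*x - 1 = (x - 1)^3

Eigenvalues and multiplicities (the geometric multiplicity of λ is n − rank(A − λI), which equals the number of Jordan blocks for λ):
  λ = 1: algebraic multiplicity = 3, geometric multiplicity = 2

Determining the block sizes for each eigenvalue:
  λ = 1: 2 blocks summing to 3 forces exactly one block of size 2 and the rest size 1 → block sizes [2, 1]

Assembling the blocks gives a Jordan form
J =
  [1, 1, 0]
  [0, 1, 0]
  [0, 0, 1]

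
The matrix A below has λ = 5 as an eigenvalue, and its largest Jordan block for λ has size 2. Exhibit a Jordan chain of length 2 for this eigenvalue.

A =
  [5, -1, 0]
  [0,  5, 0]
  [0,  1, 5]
A Jordan chain for λ = 5 of length 2:
v_1 = (-1, 0, 1)ᵀ
v_2 = (0, 1, 0)ᵀ

Let N = A − (5)·I. We want v_2 with N^2 v_2 = 0 but N^1 v_2 ≠ 0; then v_{j-1} := N · v_j for j = 2, …, 2.

Pick v_2 = (0, 1, 0)ᵀ.
Then v_1 = N · v_2 = (-1, 0, 1)ᵀ.

Sanity check: (A − (5)·I) v_1 = (0, 0, 0)ᵀ = 0. ✓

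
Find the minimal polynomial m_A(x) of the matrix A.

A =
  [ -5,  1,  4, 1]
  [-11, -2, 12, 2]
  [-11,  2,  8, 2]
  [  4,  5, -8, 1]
x^4 - 2*x^3 - 12*x^2 + 40*x - 32

The characteristic polynomial is χ_A(x) = (x - 2)^3*(x + 4), so the eigenvalues are known. The minimal polynomial is
  m_A(x) = Π_λ (x − λ)^{k_λ}
where k_λ is the size of the *largest* Jordan block for λ (equivalently, the smallest k with (A − λI)^k v = 0 for every generalised eigenvector v of λ).

  λ = -4: largest Jordan block has size 1, contributing (x + 4)
  λ = 2: largest Jordan block has size 3, contributing (x − 2)^3

So m_A(x) = (x - 2)^3*(x + 4) = x^4 - 2*x^3 - 12*x^2 + 40*x - 32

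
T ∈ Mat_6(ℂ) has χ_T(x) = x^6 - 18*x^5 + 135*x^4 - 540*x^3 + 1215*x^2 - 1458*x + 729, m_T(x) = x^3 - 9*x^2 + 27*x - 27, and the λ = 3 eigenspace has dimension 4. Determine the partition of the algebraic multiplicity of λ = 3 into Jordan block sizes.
Block sizes for λ = 3: [3, 1, 1, 1]

Step 1 — from the characteristic polynomial, algebraic multiplicity of λ = 3 is 6. From dim ker(T − (3)·I) = 4, there are exactly 4 Jordan blocks for λ = 3.
Step 2 — from the minimal polynomial, the factor (x − 3)^3 tells us the largest block for λ = 3 has size 3.
Step 3 — with total size 6, 4 blocks, and largest block 3, the block sizes (in nonincreasing order) are [3, 1, 1, 1].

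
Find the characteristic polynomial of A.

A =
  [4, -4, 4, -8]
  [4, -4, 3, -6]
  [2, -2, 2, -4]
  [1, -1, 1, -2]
x^4

Expanding det(x·I − A) (e.g. by cofactor expansion or by noting that A is similar to its Jordan form J, which has the same characteristic polynomial as A) gives
  χ_A(x) = x^4
which factors as x^4. The eigenvalues (with algebraic multiplicities) are λ = 0 with multiplicity 4.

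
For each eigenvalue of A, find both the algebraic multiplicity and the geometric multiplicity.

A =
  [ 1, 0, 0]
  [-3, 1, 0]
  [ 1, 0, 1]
λ = 1: alg = 3, geom = 2

Step 1 — factor the characteristic polynomial to read off the algebraic multiplicities:
  χ_A(x) = (x - 1)^3

Step 2 — compute geometric multiplicities via the rank-nullity identity g(λ) = n − rank(A − λI):
  rank(A − (1)·I) = 1, so dim ker(A − (1)·I) = n − 1 = 2

Summary:
  λ = 1: algebraic multiplicity = 3, geometric multiplicity = 2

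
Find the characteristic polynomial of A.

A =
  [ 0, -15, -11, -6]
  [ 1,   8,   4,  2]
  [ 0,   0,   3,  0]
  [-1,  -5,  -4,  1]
x^4 - 12*x^3 + 54*x^2 - 108*x + 81

Expanding det(x·I − A) (e.g. by cofactor expansion or by noting that A is similar to its Jordan form J, which has the same characteristic polynomial as A) gives
  χ_A(x) = x^4 - 12*x^3 + 54*x^2 - 108*x + 81
which factors as (x - 3)^4. The eigenvalues (with algebraic multiplicities) are λ = 3 with multiplicity 4.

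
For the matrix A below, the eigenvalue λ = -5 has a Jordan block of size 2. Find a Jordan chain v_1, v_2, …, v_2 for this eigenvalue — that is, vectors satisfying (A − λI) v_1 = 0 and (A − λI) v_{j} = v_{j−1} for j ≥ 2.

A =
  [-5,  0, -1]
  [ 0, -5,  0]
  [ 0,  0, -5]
A Jordan chain for λ = -5 of length 2:
v_1 = (-1, 0, 0)ᵀ
v_2 = (0, 0, 1)ᵀ

Let N = A − (-5)·I. We want v_2 with N^2 v_2 = 0 but N^1 v_2 ≠ 0; then v_{j-1} := N · v_j for j = 2, …, 2.

Pick v_2 = (0, 0, 1)ᵀ.
Then v_1 = N · v_2 = (-1, 0, 0)ᵀ.

Sanity check: (A − (-5)·I) v_1 = (0, 0, 0)ᵀ = 0. ✓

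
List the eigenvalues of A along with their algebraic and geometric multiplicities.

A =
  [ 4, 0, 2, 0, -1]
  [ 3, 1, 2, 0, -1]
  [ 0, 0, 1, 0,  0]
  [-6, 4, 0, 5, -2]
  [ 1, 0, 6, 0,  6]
λ = 1: alg = 2, geom = 2; λ = 5: alg = 3, geom = 2

Step 1 — factor the characteristic polynomial to read off the algebraic multiplicities:
  χ_A(x) = (x - 5)^3*(x - 1)^2

Step 2 — compute geometric multiplicities via the rank-nullity identity g(λ) = n − rank(A − λI):
  rank(A − (1)·I) = 3, so dim ker(A − (1)·I) = n − 3 = 2
  rank(A − (5)·I) = 3, so dim ker(A − (5)·I) = n − 3 = 2

Summary:
  λ = 1: algebraic multiplicity = 2, geometric multiplicity = 2
  λ = 5: algebraic multiplicity = 3, geometric multiplicity = 2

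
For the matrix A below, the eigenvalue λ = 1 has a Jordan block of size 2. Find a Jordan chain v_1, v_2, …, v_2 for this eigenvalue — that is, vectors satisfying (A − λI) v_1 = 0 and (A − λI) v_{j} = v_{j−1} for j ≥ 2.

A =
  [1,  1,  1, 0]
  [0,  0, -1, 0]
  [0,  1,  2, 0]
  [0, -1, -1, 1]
A Jordan chain for λ = 1 of length 2:
v_1 = (1, -1, 1, -1)ᵀ
v_2 = (0, 1, 0, 0)ᵀ

Let N = A − (1)·I. We want v_2 with N^2 v_2 = 0 but N^1 v_2 ≠ 0; then v_{j-1} := N · v_j for j = 2, …, 2.

Pick v_2 = (0, 1, 0, 0)ᵀ.
Then v_1 = N · v_2 = (1, -1, 1, -1)ᵀ.

Sanity check: (A − (1)·I) v_1 = (0, 0, 0, 0)ᵀ = 0. ✓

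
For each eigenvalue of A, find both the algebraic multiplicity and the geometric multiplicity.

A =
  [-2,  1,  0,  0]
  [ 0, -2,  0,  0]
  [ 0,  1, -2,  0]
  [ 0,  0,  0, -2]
λ = -2: alg = 4, geom = 3

Step 1 — factor the characteristic polynomial to read off the algebraic multiplicities:
  χ_A(x) = (x + 2)^4

Step 2 — compute geometric multiplicities via the rank-nullity identity g(λ) = n − rank(A − λI):
  rank(A − (-2)·I) = 1, so dim ker(A − (-2)·I) = n − 1 = 3

Summary:
  λ = -2: algebraic multiplicity = 4, geometric multiplicity = 3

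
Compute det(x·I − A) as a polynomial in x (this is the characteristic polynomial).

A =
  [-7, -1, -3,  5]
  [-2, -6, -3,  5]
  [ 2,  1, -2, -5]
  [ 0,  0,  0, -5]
x^4 + 20*x^3 + 150*x^2 + 500*x + 625

Expanding det(x·I − A) (e.g. by cofactor expansion or by noting that A is similar to its Jordan form J, which has the same characteristic polynomial as A) gives
  χ_A(x) = x^4 + 20*x^3 + 150*x^2 + 500*x + 625
which factors as (x + 5)^4. The eigenvalues (with algebraic multiplicities) are λ = -5 with multiplicity 4.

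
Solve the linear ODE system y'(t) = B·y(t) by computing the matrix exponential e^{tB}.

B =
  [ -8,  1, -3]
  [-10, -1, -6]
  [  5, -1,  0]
e^{tB} =
  [-5*t*exp(-3*t) + exp(-3*t), t*exp(-3*t), -3*t*exp(-3*t)]
  [-10*t*exp(-3*t), 2*t*exp(-3*t) + exp(-3*t), -6*t*exp(-3*t)]
  [5*t*exp(-3*t), -t*exp(-3*t), 3*t*exp(-3*t) + exp(-3*t)]

Strategy: write B = P · J · P⁻¹ where J is a Jordan canonical form, so e^{tB} = P · e^{tJ} · P⁻¹, and e^{tJ} can be computed block-by-block.

B has Jordan form
J =
  [-3,  1,  0]
  [ 0, -3,  0]
  [ 0,  0, -3]
(up to reordering of blocks).

Per-block formulas:
  For a 2×2 Jordan block J_2(-3): exp(t · J_2(-3)) = e^(-3t)·(I + t·N), where N is the 2×2 nilpotent shift.
  For a 1×1 block at λ = -3: exp(t · [-3]) = [e^(-3t)].

After assembling e^{tJ} and conjugating by P, we get:

e^{tB} =
  [-5*t*exp(-3*t) + exp(-3*t), t*exp(-3*t), -3*t*exp(-3*t)]
  [-10*t*exp(-3*t), 2*t*exp(-3*t) + exp(-3*t), -6*t*exp(-3*t)]
  [5*t*exp(-3*t), -t*exp(-3*t), 3*t*exp(-3*t) + exp(-3*t)]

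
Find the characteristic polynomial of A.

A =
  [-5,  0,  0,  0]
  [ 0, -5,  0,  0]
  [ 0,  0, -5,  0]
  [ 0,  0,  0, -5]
x^4 + 20*x^3 + 150*x^2 + 500*x + 625

Expanding det(x·I − A) (e.g. by cofactor expansion or by noting that A is similar to its Jordan form J, which has the same characteristic polynomial as A) gives
  χ_A(x) = x^4 + 20*x^3 + 150*x^2 + 500*x + 625
which factors as (x + 5)^4. The eigenvalues (with algebraic multiplicities) are λ = -5 with multiplicity 4.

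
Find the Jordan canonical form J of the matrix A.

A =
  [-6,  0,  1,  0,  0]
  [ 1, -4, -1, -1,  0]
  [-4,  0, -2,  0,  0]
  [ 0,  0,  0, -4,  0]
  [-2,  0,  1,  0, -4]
J_3(-4) ⊕ J_1(-4) ⊕ J_1(-4)

The characteristic polynomial is
  det(x·I − A) = x^5 + 20*x^4 + 160*x^3 + 640*x^2 + 1280*x + 1024 = (x + 4)^5

Eigenvalues and multiplicities (the geometric multiplicity of λ is n − rank(A − λI), which equals the number of Jordan blocks for λ):
  λ = -4: algebraic multiplicity = 5, geometric multiplicity = 3

Determining the block sizes for each eigenvalue:
  λ = -4: with am = 5 and gm = 3, the partition is not yet determined (e.g. several partitions of 5 into 3 parts exist). Let N = A − (-4)·I. Computing rank(N^1) = 2, rank(N^2) = 1, rank(N^3) = 0; the number of blocks of size ≥ j is rank(N^{j−1}) − rank(N^j), giving [3, 1, 1]. So we have 1 block(s) of size 3, 2 block(s) of size 1 → block sizes [3, 1, 1]

Assembling the blocks gives a Jordan form
J =
  [-4,  1,  0,  0,  0]
  [ 0, -4,  1,  0,  0]
  [ 0,  0, -4,  0,  0]
  [ 0,  0,  0, -4,  0]
  [ 0,  0,  0,  0, -4]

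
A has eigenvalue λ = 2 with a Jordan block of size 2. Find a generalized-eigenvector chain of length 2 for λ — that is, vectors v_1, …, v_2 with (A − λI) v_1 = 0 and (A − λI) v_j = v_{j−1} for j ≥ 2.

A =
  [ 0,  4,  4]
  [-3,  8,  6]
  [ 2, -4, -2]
A Jordan chain for λ = 2 of length 2:
v_1 = (-2, -3, 2)ᵀ
v_2 = (1, 0, 0)ᵀ

Let N = A − (2)·I. We want v_2 with N^2 v_2 = 0 but N^1 v_2 ≠ 0; then v_{j-1} := N · v_j for j = 2, …, 2.

Pick v_2 = (1, 0, 0)ᵀ.
Then v_1 = N · v_2 = (-2, -3, 2)ᵀ.

Sanity check: (A − (2)·I) v_1 = (0, 0, 0)ᵀ = 0. ✓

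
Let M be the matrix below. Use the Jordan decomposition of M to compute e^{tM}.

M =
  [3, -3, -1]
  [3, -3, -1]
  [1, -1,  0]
e^{tM} =
  [-t^2/2 + 3*t + 1, t^2/2 - 3*t, -t]
  [-t^2/2 + 3*t, t^2/2 - 3*t + 1, -t]
  [t, -t, 1]

Strategy: write M = P · J · P⁻¹ where J is a Jordan canonical form, so e^{tM} = P · e^{tJ} · P⁻¹, and e^{tJ} can be computed block-by-block.

M has Jordan form
J =
  [0, 1, 0]
  [0, 0, 1]
  [0, 0, 0]
(up to reordering of blocks).

Per-block formulas:
  For a 3×3 Jordan block J_3(0): exp(t · J_3(0)) = e^(0t)·(I + t·N + (t^2/2)·N^2), where N is the 3×3 nilpotent shift.

After assembling e^{tJ} and conjugating by P, we get:

e^{tM} =
  [-t^2/2 + 3*t + 1, t^2/2 - 3*t, -t]
  [-t^2/2 + 3*t, t^2/2 - 3*t + 1, -t]
  [t, -t, 1]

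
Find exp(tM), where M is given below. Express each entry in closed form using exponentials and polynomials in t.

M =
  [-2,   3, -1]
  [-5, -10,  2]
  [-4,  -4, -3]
e^{tM} =
  [-t^2*exp(-5*t) + 3*t*exp(-5*t) + exp(-5*t), -t^2*exp(-5*t) + 3*t*exp(-5*t), t^2*exp(-5*t)/2 - t*exp(-5*t)]
  [t^2*exp(-5*t) - 5*t*exp(-5*t), t^2*exp(-5*t) - 5*t*exp(-5*t) + exp(-5*t), -t^2*exp(-5*t)/2 + 2*t*exp(-5*t)]
  [-4*t*exp(-5*t), -4*t*exp(-5*t), 2*t*exp(-5*t) + exp(-5*t)]

Strategy: write M = P · J · P⁻¹ where J is a Jordan canonical form, so e^{tM} = P · e^{tJ} · P⁻¹, and e^{tJ} can be computed block-by-block.

M has Jordan form
J =
  [-5,  1,  0]
  [ 0, -5,  1]
  [ 0,  0, -5]
(up to reordering of blocks).

Per-block formulas:
  For a 3×3 Jordan block J_3(-5): exp(t · J_3(-5)) = e^(-5t)·(I + t·N + (t^2/2)·N^2), where N is the 3×3 nilpotent shift.

After assembling e^{tJ} and conjugating by P, we get:

e^{tM} =
  [-t^2*exp(-5*t) + 3*t*exp(-5*t) + exp(-5*t), -t^2*exp(-5*t) + 3*t*exp(-5*t), t^2*exp(-5*t)/2 - t*exp(-5*t)]
  [t^2*exp(-5*t) - 5*t*exp(-5*t), t^2*exp(-5*t) - 5*t*exp(-5*t) + exp(-5*t), -t^2*exp(-5*t)/2 + 2*t*exp(-5*t)]
  [-4*t*exp(-5*t), -4*t*exp(-5*t), 2*t*exp(-5*t) + exp(-5*t)]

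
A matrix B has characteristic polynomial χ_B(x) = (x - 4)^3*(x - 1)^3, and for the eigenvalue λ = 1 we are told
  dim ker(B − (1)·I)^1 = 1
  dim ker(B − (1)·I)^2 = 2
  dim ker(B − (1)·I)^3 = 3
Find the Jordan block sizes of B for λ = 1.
Block sizes for λ = 1: [3]

From the dimensions of kernels of powers, the number of Jordan blocks of size at least j is d_j − d_{j−1} where d_j = dim ker(N^j) (with d_0 = 0). Computing the differences gives [1, 1, 1].
The number of blocks of size exactly k is (#blocks of size ≥ k) − (#blocks of size ≥ k + 1), so the partition is: 1 block(s) of size 3.
In nonincreasing order the block sizes are [3].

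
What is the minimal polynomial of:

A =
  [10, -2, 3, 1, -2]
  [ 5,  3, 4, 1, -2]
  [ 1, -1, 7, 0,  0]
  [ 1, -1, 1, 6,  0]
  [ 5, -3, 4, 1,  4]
x^2 - 12*x + 36

The characteristic polynomial is χ_A(x) = (x - 6)^5, so the eigenvalues are known. The minimal polynomial is
  m_A(x) = Π_λ (x − λ)^{k_λ}
where k_λ is the size of the *largest* Jordan block for λ (equivalently, the smallest k with (A − λI)^k v = 0 for every generalised eigenvector v of λ).

  λ = 6: largest Jordan block has size 2, contributing (x − 6)^2

So m_A(x) = (x - 6)^2 = x^2 - 12*x + 36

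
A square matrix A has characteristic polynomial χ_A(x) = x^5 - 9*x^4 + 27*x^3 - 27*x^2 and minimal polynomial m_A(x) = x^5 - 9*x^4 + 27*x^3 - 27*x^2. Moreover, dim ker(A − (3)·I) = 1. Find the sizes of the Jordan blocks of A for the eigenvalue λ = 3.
Block sizes for λ = 3: [3]

Step 1 — from the characteristic polynomial, algebraic multiplicity of λ = 3 is 3. From dim ker(A − (3)·I) = 1, there are exactly 1 Jordan blocks for λ = 3.
Step 2 — from the minimal polynomial, the factor (x − 3)^3 tells us the largest block for λ = 3 has size 3.
Step 3 — with total size 3, 1 blocks, and largest block 3, the block sizes (in nonincreasing order) are [3].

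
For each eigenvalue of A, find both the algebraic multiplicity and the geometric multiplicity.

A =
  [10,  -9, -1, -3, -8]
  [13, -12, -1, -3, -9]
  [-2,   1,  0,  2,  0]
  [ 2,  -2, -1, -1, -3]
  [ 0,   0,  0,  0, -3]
λ = -3: alg = 2, geom = 1; λ = 0: alg = 3, geom = 1

Step 1 — factor the characteristic polynomial to read off the algebraic multiplicities:
  χ_A(x) = x^3*(x + 3)^2

Step 2 — compute geometric multiplicities via the rank-nullity identity g(λ) = n − rank(A − λI):
  rank(A − (-3)·I) = 4, so dim ker(A − (-3)·I) = n − 4 = 1
  rank(A − (0)·I) = 4, so dim ker(A − (0)·I) = n − 4 = 1

Summary:
  λ = -3: algebraic multiplicity = 2, geometric multiplicity = 1
  λ = 0: algebraic multiplicity = 3, geometric multiplicity = 1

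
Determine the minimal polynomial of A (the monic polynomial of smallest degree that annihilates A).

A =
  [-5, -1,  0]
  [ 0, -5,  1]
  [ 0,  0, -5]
x^3 + 15*x^2 + 75*x + 125

The characteristic polynomial is χ_A(x) = (x + 5)^3, so the eigenvalues are known. The minimal polynomial is
  m_A(x) = Π_λ (x − λ)^{k_λ}
where k_λ is the size of the *largest* Jordan block for λ (equivalently, the smallest k with (A − λI)^k v = 0 for every generalised eigenvector v of λ).

  λ = -5: largest Jordan block has size 3, contributing (x + 5)^3

So m_A(x) = (x + 5)^3 = x^3 + 15*x^2 + 75*x + 125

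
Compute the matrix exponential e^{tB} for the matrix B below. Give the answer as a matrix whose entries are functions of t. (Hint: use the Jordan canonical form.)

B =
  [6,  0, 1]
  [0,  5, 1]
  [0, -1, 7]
e^{tB} =
  [exp(6*t), -t^2*exp(6*t)/2, t^2*exp(6*t)/2 + t*exp(6*t)]
  [0, -t*exp(6*t) + exp(6*t), t*exp(6*t)]
  [0, -t*exp(6*t), t*exp(6*t) + exp(6*t)]

Strategy: write B = P · J · P⁻¹ where J is a Jordan canonical form, so e^{tB} = P · e^{tJ} · P⁻¹, and e^{tJ} can be computed block-by-block.

B has Jordan form
J =
  [6, 1, 0]
  [0, 6, 1]
  [0, 0, 6]
(up to reordering of blocks).

Per-block formulas:
  For a 3×3 Jordan block J_3(6): exp(t · J_3(6)) = e^(6t)·(I + t·N + (t^2/2)·N^2), where N is the 3×3 nilpotent shift.

After assembling e^{tJ} and conjugating by P, we get:

e^{tB} =
  [exp(6*t), -t^2*exp(6*t)/2, t^2*exp(6*t)/2 + t*exp(6*t)]
  [0, -t*exp(6*t) + exp(6*t), t*exp(6*t)]
  [0, -t*exp(6*t), t*exp(6*t) + exp(6*t)]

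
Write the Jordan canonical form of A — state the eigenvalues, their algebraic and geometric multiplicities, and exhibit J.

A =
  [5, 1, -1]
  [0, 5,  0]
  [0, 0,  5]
J_2(5) ⊕ J_1(5)

The characteristic polynomial is
  det(x·I − A) = x^3 - 15*x^2 + 75*x - 125 = (x - 5)^3

Eigenvalues and multiplicities (the geometric multiplicity of λ is n − rank(A − λI), which equals the number of Jordan blocks for λ):
  λ = 5: algebraic multiplicity = 3, geometric multiplicity = 2

Determining the block sizes for each eigenvalue:
  λ = 5: 2 blocks summing to 3 forces exactly one block of size 2 and the rest size 1 → block sizes [2, 1]

Assembling the blocks gives a Jordan form
J =
  [5, 1, 0]
  [0, 5, 0]
  [0, 0, 5]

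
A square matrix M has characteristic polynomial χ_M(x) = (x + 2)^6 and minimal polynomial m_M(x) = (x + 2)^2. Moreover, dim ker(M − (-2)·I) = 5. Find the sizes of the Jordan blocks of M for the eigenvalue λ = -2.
Block sizes for λ = -2: [2, 1, 1, 1, 1]

Step 1 — from the characteristic polynomial, algebraic multiplicity of λ = -2 is 6. From dim ker(M − (-2)·I) = 5, there are exactly 5 Jordan blocks for λ = -2.
Step 2 — from the minimal polynomial, the factor (x + 2)^2 tells us the largest block for λ = -2 has size 2.
Step 3 — with total size 6, 5 blocks, and largest block 2, the block sizes (in nonincreasing order) are [2, 1, 1, 1, 1].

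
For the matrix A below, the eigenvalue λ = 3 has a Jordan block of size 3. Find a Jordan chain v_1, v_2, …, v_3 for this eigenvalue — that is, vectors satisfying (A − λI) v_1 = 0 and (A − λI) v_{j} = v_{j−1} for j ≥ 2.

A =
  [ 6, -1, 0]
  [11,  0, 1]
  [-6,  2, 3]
A Jordan chain for λ = 3 of length 3:
v_1 = (-2, -6, 4)ᵀ
v_2 = (3, 11, -6)ᵀ
v_3 = (1, 0, 0)ᵀ

Let N = A − (3)·I. We want v_3 with N^3 v_3 = 0 but N^2 v_3 ≠ 0; then v_{j-1} := N · v_j for j = 3, …, 2.

Pick v_3 = (1, 0, 0)ᵀ.
Then v_2 = N · v_3 = (3, 11, -6)ᵀ.
Then v_1 = N · v_2 = (-2, -6, 4)ᵀ.

Sanity check: (A − (3)·I) v_1 = (0, 0, 0)ᵀ = 0. ✓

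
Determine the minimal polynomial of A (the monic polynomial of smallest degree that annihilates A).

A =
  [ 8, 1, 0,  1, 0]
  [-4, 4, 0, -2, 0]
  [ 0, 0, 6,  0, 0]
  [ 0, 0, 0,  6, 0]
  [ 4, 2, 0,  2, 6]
x^2 - 12*x + 36

The characteristic polynomial is χ_A(x) = (x - 6)^5, so the eigenvalues are known. The minimal polynomial is
  m_A(x) = Π_λ (x − λ)^{k_λ}
where k_λ is the size of the *largest* Jordan block for λ (equivalently, the smallest k with (A − λI)^k v = 0 for every generalised eigenvector v of λ).

  λ = 6: largest Jordan block has size 2, contributing (x − 6)^2

So m_A(x) = (x - 6)^2 = x^2 - 12*x + 36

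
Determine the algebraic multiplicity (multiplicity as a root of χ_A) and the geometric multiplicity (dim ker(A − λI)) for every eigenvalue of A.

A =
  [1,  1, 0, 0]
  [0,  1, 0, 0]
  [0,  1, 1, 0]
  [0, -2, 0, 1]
λ = 1: alg = 4, geom = 3

Step 1 — factor the characteristic polynomial to read off the algebraic multiplicities:
  χ_A(x) = (x - 1)^4

Step 2 — compute geometric multiplicities via the rank-nullity identity g(λ) = n − rank(A − λI):
  rank(A − (1)·I) = 1, so dim ker(A − (1)·I) = n − 1 = 3

Summary:
  λ = 1: algebraic multiplicity = 4, geometric multiplicity = 3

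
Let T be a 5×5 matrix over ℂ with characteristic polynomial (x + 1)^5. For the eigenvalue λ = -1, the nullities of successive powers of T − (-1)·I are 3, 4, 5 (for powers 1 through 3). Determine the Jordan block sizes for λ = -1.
Block sizes for λ = -1: [3, 1, 1]

From the dimensions of kernels of powers, the number of Jordan blocks of size at least j is d_j − d_{j−1} where d_j = dim ker(N^j) (with d_0 = 0). Computing the differences gives [3, 1, 1].
The number of blocks of size exactly k is (#blocks of size ≥ k) − (#blocks of size ≥ k + 1), so the partition is: 2 block(s) of size 1, 1 block(s) of size 3.
In nonincreasing order the block sizes are [3, 1, 1].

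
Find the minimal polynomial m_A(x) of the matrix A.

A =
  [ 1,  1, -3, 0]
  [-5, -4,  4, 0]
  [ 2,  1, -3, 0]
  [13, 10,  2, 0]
x^4 + 6*x^3 + 12*x^2 + 8*x

The characteristic polynomial is χ_A(x) = x*(x + 2)^3, so the eigenvalues are known. The minimal polynomial is
  m_A(x) = Π_λ (x − λ)^{k_λ}
where k_λ is the size of the *largest* Jordan block for λ (equivalently, the smallest k with (A − λI)^k v = 0 for every generalised eigenvector v of λ).

  λ = -2: largest Jordan block has size 3, contributing (x + 2)^3
  λ = 0: largest Jordan block has size 1, contributing (x − 0)

So m_A(x) = x*(x + 2)^3 = x^4 + 6*x^3 + 12*x^2 + 8*x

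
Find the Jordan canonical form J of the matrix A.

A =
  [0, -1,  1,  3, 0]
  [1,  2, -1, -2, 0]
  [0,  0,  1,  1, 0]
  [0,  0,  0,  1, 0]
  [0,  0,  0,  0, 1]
J_2(1) ⊕ J_2(1) ⊕ J_1(1)

The characteristic polynomial is
  det(x·I − A) = x^5 - 5*x^4 + 10*x^3 - 10*x^2 + 5*x - 1 = (x - 1)^5

Eigenvalues and multiplicities (the geometric multiplicity of λ is n − rank(A − λI), which equals the number of Jordan blocks for λ):
  λ = 1: algebraic multiplicity = 5, geometric multiplicity = 3

Determining the block sizes for each eigenvalue:
  λ = 1: with am = 5 and gm = 3, the partition is not yet determined (e.g. several partitions of 5 into 3 parts exist). Let N = A − (1)·I. Computing rank(N^1) = 2, rank(N^2) = 0; the number of blocks of size ≥ j is rank(N^{j−1}) − rank(N^j), giving [3, 2]. So we have 2 block(s) of size 2, 1 block(s) of size 1 → block sizes [2, 2, 1]

Assembling the blocks gives a Jordan form
J =
  [1, 1, 0, 0, 0]
  [0, 1, 0, 0, 0]
  [0, 0, 1, 1, 0]
  [0, 0, 0, 1, 0]
  [0, 0, 0, 0, 1]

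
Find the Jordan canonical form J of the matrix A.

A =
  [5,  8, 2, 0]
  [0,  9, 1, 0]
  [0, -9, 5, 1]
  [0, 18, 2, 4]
J_1(5) ⊕ J_3(6)

The characteristic polynomial is
  det(x·I − A) = x^4 - 23*x^3 + 198*x^2 - 756*x + 1080 = (x - 6)^3*(x - 5)

Eigenvalues and multiplicities (the geometric multiplicity of λ is n − rank(A − λI), which equals the number of Jordan blocks for λ):
  λ = 5: algebraic multiplicity = 1, geometric multiplicity = 1
  λ = 6: algebraic multiplicity = 3, geometric multiplicity = 1

Determining the block sizes for each eigenvalue:
  λ = 5: one block (gm = 1), so the single block has size am = 1 → block sizes [1]
  λ = 6: one block (gm = 1), so the single block has size am = 3 → block sizes [3]

Assembling the blocks gives a Jordan form
J =
  [5, 0, 0, 0]
  [0, 6, 1, 0]
  [0, 0, 6, 1]
  [0, 0, 0, 6]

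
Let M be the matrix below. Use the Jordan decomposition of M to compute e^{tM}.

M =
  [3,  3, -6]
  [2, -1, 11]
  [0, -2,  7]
e^{tM} =
  [3*t^2*exp(3*t) + exp(3*t), 3*t*exp(3*t), 9*t^2*exp(3*t)/2 - 6*t*exp(3*t)]
  [-4*t^2*exp(3*t) + 2*t*exp(3*t), -4*t*exp(3*t) + exp(3*t), -6*t^2*exp(3*t) + 11*t*exp(3*t)]
  [-2*t^2*exp(3*t), -2*t*exp(3*t), -3*t^2*exp(3*t) + 4*t*exp(3*t) + exp(3*t)]

Strategy: write M = P · J · P⁻¹ where J is a Jordan canonical form, so e^{tM} = P · e^{tJ} · P⁻¹, and e^{tJ} can be computed block-by-block.

M has Jordan form
J =
  [3, 1, 0]
  [0, 3, 1]
  [0, 0, 3]
(up to reordering of blocks).

Per-block formulas:
  For a 3×3 Jordan block J_3(3): exp(t · J_3(3)) = e^(3t)·(I + t·N + (t^2/2)·N^2), where N is the 3×3 nilpotent shift.

After assembling e^{tJ} and conjugating by P, we get:

e^{tM} =
  [3*t^2*exp(3*t) + exp(3*t), 3*t*exp(3*t), 9*t^2*exp(3*t)/2 - 6*t*exp(3*t)]
  [-4*t^2*exp(3*t) + 2*t*exp(3*t), -4*t*exp(3*t) + exp(3*t), -6*t^2*exp(3*t) + 11*t*exp(3*t)]
  [-2*t^2*exp(3*t), -2*t*exp(3*t), -3*t^2*exp(3*t) + 4*t*exp(3*t) + exp(3*t)]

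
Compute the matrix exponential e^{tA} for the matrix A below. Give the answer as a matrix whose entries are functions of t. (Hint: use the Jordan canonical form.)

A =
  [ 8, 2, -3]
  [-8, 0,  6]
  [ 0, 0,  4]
e^{tA} =
  [4*t*exp(4*t) + exp(4*t), 2*t*exp(4*t), -3*t*exp(4*t)]
  [-8*t*exp(4*t), -4*t*exp(4*t) + exp(4*t), 6*t*exp(4*t)]
  [0, 0, exp(4*t)]

Strategy: write A = P · J · P⁻¹ where J is a Jordan canonical form, so e^{tA} = P · e^{tJ} · P⁻¹, and e^{tJ} can be computed block-by-block.

A has Jordan form
J =
  [4, 1, 0]
  [0, 4, 0]
  [0, 0, 4]
(up to reordering of blocks).

Per-block formulas:
  For a 2×2 Jordan block J_2(4): exp(t · J_2(4)) = e^(4t)·(I + t·N), where N is the 2×2 nilpotent shift.
  For a 1×1 block at λ = 4: exp(t · [4]) = [e^(4t)].

After assembling e^{tJ} and conjugating by P, we get:

e^{tA} =
  [4*t*exp(4*t) + exp(4*t), 2*t*exp(4*t), -3*t*exp(4*t)]
  [-8*t*exp(4*t), -4*t*exp(4*t) + exp(4*t), 6*t*exp(4*t)]
  [0, 0, exp(4*t)]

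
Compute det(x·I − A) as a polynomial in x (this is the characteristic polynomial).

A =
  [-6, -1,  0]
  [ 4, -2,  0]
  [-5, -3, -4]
x^3 + 12*x^2 + 48*x + 64

Expanding det(x·I − A) (e.g. by cofactor expansion or by noting that A is similar to its Jordan form J, which has the same characteristic polynomial as A) gives
  χ_A(x) = x^3 + 12*x^2 + 48*x + 64
which factors as (x + 4)^3. The eigenvalues (with algebraic multiplicities) are λ = -4 with multiplicity 3.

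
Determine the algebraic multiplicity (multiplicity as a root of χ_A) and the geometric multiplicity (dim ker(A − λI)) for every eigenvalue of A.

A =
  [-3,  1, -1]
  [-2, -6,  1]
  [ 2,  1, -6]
λ = -5: alg = 3, geom = 2

Step 1 — factor the characteristic polynomial to read off the algebraic multiplicities:
  χ_A(x) = (x + 5)^3

Step 2 — compute geometric multiplicities via the rank-nullity identity g(λ) = n − rank(A − λI):
  rank(A − (-5)·I) = 1, so dim ker(A − (-5)·I) = n − 1 = 2

Summary:
  λ = -5: algebraic multiplicity = 3, geometric multiplicity = 2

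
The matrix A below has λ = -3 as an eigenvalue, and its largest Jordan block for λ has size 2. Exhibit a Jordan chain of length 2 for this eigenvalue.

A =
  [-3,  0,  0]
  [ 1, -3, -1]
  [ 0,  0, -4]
A Jordan chain for λ = -3 of length 2:
v_1 = (0, 1, 0)ᵀ
v_2 = (1, 0, 0)ᵀ

Let N = A − (-3)·I. We want v_2 with N^2 v_2 = 0 but N^1 v_2 ≠ 0; then v_{j-1} := N · v_j for j = 2, …, 2.

Pick v_2 = (1, 0, 0)ᵀ.
Then v_1 = N · v_2 = (0, 1, 0)ᵀ.

Sanity check: (A − (-3)·I) v_1 = (0, 0, 0)ᵀ = 0. ✓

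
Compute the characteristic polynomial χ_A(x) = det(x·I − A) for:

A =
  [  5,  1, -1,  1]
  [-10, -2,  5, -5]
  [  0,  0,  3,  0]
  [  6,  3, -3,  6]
x^4 - 12*x^3 + 54*x^2 - 108*x + 81

Expanding det(x·I − A) (e.g. by cofactor expansion or by noting that A is similar to its Jordan form J, which has the same characteristic polynomial as A) gives
  χ_A(x) = x^4 - 12*x^3 + 54*x^2 - 108*x + 81
which factors as (x - 3)^4. The eigenvalues (with algebraic multiplicities) are λ = 3 with multiplicity 4.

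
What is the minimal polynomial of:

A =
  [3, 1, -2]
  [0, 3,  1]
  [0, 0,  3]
x^3 - 9*x^2 + 27*x - 27

The characteristic polynomial is χ_A(x) = (x - 3)^3, so the eigenvalues are known. The minimal polynomial is
  m_A(x) = Π_λ (x − λ)^{k_λ}
where k_λ is the size of the *largest* Jordan block for λ (equivalently, the smallest k with (A − λI)^k v = 0 for every generalised eigenvector v of λ).

  λ = 3: largest Jordan block has size 3, contributing (x − 3)^3

So m_A(x) = (x - 3)^3 = x^3 - 9*x^2 + 27*x - 27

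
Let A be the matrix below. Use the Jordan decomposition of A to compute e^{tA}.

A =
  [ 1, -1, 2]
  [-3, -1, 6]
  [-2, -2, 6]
e^{tA} =
  [-t*exp(2*t) + exp(2*t), -t*exp(2*t), 2*t*exp(2*t)]
  [-3*t*exp(2*t), -3*t*exp(2*t) + exp(2*t), 6*t*exp(2*t)]
  [-2*t*exp(2*t), -2*t*exp(2*t), 4*t*exp(2*t) + exp(2*t)]

Strategy: write A = P · J · P⁻¹ where J is a Jordan canonical form, so e^{tA} = P · e^{tJ} · P⁻¹, and e^{tJ} can be computed block-by-block.

A has Jordan form
J =
  [2, 1, 0]
  [0, 2, 0]
  [0, 0, 2]
(up to reordering of blocks).

Per-block formulas:
  For a 1×1 block at λ = 2: exp(t · [2]) = [e^(2t)].
  For a 2×2 Jordan block J_2(2): exp(t · J_2(2)) = e^(2t)·(I + t·N), where N is the 2×2 nilpotent shift.

After assembling e^{tJ} and conjugating by P, we get:

e^{tA} =
  [-t*exp(2*t) + exp(2*t), -t*exp(2*t), 2*t*exp(2*t)]
  [-3*t*exp(2*t), -3*t*exp(2*t) + exp(2*t), 6*t*exp(2*t)]
  [-2*t*exp(2*t), -2*t*exp(2*t), 4*t*exp(2*t) + exp(2*t)]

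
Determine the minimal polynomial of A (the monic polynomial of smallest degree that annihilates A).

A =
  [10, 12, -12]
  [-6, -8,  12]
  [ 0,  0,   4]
x^2 - 2*x - 8

The characteristic polynomial is χ_A(x) = (x - 4)^2*(x + 2), so the eigenvalues are known. The minimal polynomial is
  m_A(x) = Π_λ (x − λ)^{k_λ}
where k_λ is the size of the *largest* Jordan block for λ (equivalently, the smallest k with (A − λI)^k v = 0 for every generalised eigenvector v of λ).

  λ = -2: largest Jordan block has size 1, contributing (x + 2)
  λ = 4: largest Jordan block has size 1, contributing (x − 4)

So m_A(x) = (x - 4)*(x + 2) = x^2 - 2*x - 8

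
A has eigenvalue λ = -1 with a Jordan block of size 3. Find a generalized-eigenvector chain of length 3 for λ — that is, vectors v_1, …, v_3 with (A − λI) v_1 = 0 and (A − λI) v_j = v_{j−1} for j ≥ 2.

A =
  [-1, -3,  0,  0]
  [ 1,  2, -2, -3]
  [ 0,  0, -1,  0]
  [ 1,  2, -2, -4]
A Jordan chain for λ = -1 of length 3:
v_1 = (-3, 0, 0, -1)ᵀ
v_2 = (0, 1, 0, 1)ᵀ
v_3 = (1, 0, 0, 0)ᵀ

Let N = A − (-1)·I. We want v_3 with N^3 v_3 = 0 but N^2 v_3 ≠ 0; then v_{j-1} := N · v_j for j = 3, …, 2.

Pick v_3 = (1, 0, 0, 0)ᵀ.
Then v_2 = N · v_3 = (0, 1, 0, 1)ᵀ.
Then v_1 = N · v_2 = (-3, 0, 0, -1)ᵀ.

Sanity check: (A − (-1)·I) v_1 = (0, 0, 0, 0)ᵀ = 0. ✓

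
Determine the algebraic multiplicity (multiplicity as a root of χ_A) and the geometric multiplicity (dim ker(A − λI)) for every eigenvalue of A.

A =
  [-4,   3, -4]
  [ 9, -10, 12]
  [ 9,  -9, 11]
λ = -1: alg = 3, geom = 2

Step 1 — factor the characteristic polynomial to read off the algebraic multiplicities:
  χ_A(x) = (x + 1)^3

Step 2 — compute geometric multiplicities via the rank-nullity identity g(λ) = n − rank(A − λI):
  rank(A − (-1)·I) = 1, so dim ker(A − (-1)·I) = n − 1 = 2

Summary:
  λ = -1: algebraic multiplicity = 3, geometric multiplicity = 2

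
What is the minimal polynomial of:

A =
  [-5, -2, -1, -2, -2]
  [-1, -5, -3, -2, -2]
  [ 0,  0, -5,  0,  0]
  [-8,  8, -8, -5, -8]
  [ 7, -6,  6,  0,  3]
x^4 + 12*x^3 + 30*x^2 - 100*x - 375

The characteristic polynomial is χ_A(x) = (x - 3)*(x + 5)^4, so the eigenvalues are known. The minimal polynomial is
  m_A(x) = Π_λ (x − λ)^{k_λ}
where k_λ is the size of the *largest* Jordan block for λ (equivalently, the smallest k with (A − λI)^k v = 0 for every generalised eigenvector v of λ).

  λ = -5: largest Jordan block has size 3, contributing (x + 5)^3
  λ = 3: largest Jordan block has size 1, contributing (x − 3)

So m_A(x) = (x - 3)*(x + 5)^3 = x^4 + 12*x^3 + 30*x^2 - 100*x - 375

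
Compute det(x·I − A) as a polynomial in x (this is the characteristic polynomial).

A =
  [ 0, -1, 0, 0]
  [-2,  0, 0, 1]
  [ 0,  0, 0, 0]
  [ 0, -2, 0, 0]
x^4

Expanding det(x·I − A) (e.g. by cofactor expansion or by noting that A is similar to its Jordan form J, which has the same characteristic polynomial as A) gives
  χ_A(x) = x^4
which factors as x^4. The eigenvalues (with algebraic multiplicities) are λ = 0 with multiplicity 4.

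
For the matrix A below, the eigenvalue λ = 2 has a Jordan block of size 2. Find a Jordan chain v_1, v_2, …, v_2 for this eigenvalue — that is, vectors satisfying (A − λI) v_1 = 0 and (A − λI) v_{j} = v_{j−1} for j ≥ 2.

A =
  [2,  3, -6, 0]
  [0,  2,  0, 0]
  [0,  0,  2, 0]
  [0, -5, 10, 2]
A Jordan chain for λ = 2 of length 2:
v_1 = (3, 0, 0, -5)ᵀ
v_2 = (0, 1, 0, 0)ᵀ

Let N = A − (2)·I. We want v_2 with N^2 v_2 = 0 but N^1 v_2 ≠ 0; then v_{j-1} := N · v_j for j = 2, …, 2.

Pick v_2 = (0, 1, 0, 0)ᵀ.
Then v_1 = N · v_2 = (3, 0, 0, -5)ᵀ.

Sanity check: (A − (2)·I) v_1 = (0, 0, 0, 0)ᵀ = 0. ✓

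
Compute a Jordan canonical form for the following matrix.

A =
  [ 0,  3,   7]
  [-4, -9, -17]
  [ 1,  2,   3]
J_3(-2)

The characteristic polynomial is
  det(x·I − A) = x^3 + 6*x^2 + 12*x + 8 = (x + 2)^3

Eigenvalues and multiplicities (the geometric multiplicity of λ is n − rank(A − λI), which equals the number of Jordan blocks for λ):
  λ = -2: algebraic multiplicity = 3, geometric multiplicity = 1

Determining the block sizes for each eigenvalue:
  λ = -2: one block (gm = 1), so the single block has size am = 3 → block sizes [3]

Assembling the blocks gives a Jordan form
J =
  [-2,  1,  0]
  [ 0, -2,  1]
  [ 0,  0, -2]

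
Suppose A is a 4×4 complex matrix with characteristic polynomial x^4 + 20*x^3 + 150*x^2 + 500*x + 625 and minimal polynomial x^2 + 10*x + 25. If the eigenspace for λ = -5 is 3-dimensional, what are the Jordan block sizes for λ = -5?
Block sizes for λ = -5: [2, 1, 1]

Step 1 — from the characteristic polynomial, algebraic multiplicity of λ = -5 is 4. From dim ker(A − (-5)·I) = 3, there are exactly 3 Jordan blocks for λ = -5.
Step 2 — from the minimal polynomial, the factor (x + 5)^2 tells us the largest block for λ = -5 has size 2.
Step 3 — with total size 4, 3 blocks, and largest block 2, the block sizes (in nonincreasing order) are [2, 1, 1].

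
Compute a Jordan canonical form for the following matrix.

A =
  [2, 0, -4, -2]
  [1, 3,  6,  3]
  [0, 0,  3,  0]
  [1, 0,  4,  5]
J_2(3) ⊕ J_1(3) ⊕ J_1(4)

The characteristic polynomial is
  det(x·I − A) = x^4 - 13*x^3 + 63*x^2 - 135*x + 108 = (x - 4)*(x - 3)^3

Eigenvalues and multiplicities (the geometric multiplicity of λ is n − rank(A − λI), which equals the number of Jordan blocks for λ):
  λ = 3: algebraic multiplicity = 3, geometric multiplicity = 2
  λ = 4: algebraic multiplicity = 1, geometric multiplicity = 1

Determining the block sizes for each eigenvalue:
  λ = 3: 2 blocks summing to 3 forces exactly one block of size 2 and the rest size 1 → block sizes [2, 1]
  λ = 4: one block (gm = 1), so the single block has size am = 1 → block sizes [1]

Assembling the blocks gives a Jordan form
J =
  [3, 1, 0, 0]
  [0, 3, 0, 0]
  [0, 0, 3, 0]
  [0, 0, 0, 4]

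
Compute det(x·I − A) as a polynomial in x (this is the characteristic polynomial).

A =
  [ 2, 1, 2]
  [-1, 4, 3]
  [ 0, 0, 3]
x^3 - 9*x^2 + 27*x - 27

Expanding det(x·I − A) (e.g. by cofactor expansion or by noting that A is similar to its Jordan form J, which has the same characteristic polynomial as A) gives
  χ_A(x) = x^3 - 9*x^2 + 27*x - 27
which factors as (x - 3)^3. The eigenvalues (with algebraic multiplicities) are λ = 3 with multiplicity 3.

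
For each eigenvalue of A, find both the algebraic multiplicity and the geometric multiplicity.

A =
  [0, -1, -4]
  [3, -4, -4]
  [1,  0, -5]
λ = -3: alg = 3, geom = 1

Step 1 — factor the characteristic polynomial to read off the algebraic multiplicities:
  χ_A(x) = (x + 3)^3

Step 2 — compute geometric multiplicities via the rank-nullity identity g(λ) = n − rank(A − λI):
  rank(A − (-3)·I) = 2, so dim ker(A − (-3)·I) = n − 2 = 1

Summary:
  λ = -3: algebraic multiplicity = 3, geometric multiplicity = 1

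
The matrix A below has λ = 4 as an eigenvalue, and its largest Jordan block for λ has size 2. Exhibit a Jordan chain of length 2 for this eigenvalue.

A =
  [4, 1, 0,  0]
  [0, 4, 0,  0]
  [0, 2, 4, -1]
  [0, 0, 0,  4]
A Jordan chain for λ = 4 of length 2:
v_1 = (1, 0, 2, 0)ᵀ
v_2 = (0, 1, 0, 0)ᵀ

Let N = A − (4)·I. We want v_2 with N^2 v_2 = 0 but N^1 v_2 ≠ 0; then v_{j-1} := N · v_j for j = 2, …, 2.

Pick v_2 = (0, 1, 0, 0)ᵀ.
Then v_1 = N · v_2 = (1, 0, 2, 0)ᵀ.

Sanity check: (A − (4)·I) v_1 = (0, 0, 0, 0)ᵀ = 0. ✓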